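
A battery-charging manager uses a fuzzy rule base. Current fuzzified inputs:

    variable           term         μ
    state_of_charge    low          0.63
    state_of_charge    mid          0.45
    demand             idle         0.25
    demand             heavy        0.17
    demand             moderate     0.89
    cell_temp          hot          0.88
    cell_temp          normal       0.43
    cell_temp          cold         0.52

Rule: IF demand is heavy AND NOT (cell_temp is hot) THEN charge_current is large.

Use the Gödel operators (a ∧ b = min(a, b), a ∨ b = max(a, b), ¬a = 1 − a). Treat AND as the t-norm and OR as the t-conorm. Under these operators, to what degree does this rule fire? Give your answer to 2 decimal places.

firing strength: heavy=0.17, ¬hot=1−0.88=0.12; AND[min(a, b)] → w = 0.12

0.12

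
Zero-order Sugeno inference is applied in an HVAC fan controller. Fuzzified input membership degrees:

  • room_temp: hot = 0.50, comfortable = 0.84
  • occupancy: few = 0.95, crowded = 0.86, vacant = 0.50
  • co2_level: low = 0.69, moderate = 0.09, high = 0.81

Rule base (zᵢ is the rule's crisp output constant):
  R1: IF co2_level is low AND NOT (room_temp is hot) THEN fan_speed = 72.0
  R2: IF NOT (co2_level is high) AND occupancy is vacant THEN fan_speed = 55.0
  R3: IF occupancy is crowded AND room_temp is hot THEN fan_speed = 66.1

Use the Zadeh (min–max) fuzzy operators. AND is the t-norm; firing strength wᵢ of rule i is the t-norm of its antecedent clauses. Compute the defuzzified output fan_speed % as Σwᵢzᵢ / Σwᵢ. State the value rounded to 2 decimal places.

66.81

R1 (z=72.0): low=0.69, ¬hot=1−0.50=0.50; AND[min(a, b)] → w = 0.50
R2 (z=55.0): ¬high=1−0.81=0.19, vacant=0.50; AND[min(a, b)] → w = 0.19
R3 (z=66.1): crowded=0.86, hot=0.50; AND[min(a, b)] → w = 0.50
Weighted average = (0.50·72.0 + 0.19·55.0 + 0.50·66.1) / (0.50 + 0.19 + 0.50)
  = 79.5000 / 1.1900 = 66.81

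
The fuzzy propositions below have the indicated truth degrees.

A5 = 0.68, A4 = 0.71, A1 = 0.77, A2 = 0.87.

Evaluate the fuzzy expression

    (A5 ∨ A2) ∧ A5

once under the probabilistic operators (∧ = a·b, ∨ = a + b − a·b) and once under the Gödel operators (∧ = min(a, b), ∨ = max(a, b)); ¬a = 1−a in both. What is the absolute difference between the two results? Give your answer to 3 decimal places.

Under probabilistic:
  A5 ∨ A2 = a + b − a·b on (0.6800, 0.8700) = 0.9584
  (A5 ∨ A2) ∧ A5 = a·b on (0.9584, 0.6800) = 0.6517
  → value = 0.6517
Under Gödel:
  A5 ∨ A2 = max(a, b) on (0.68, 0.87) = 0.87
  (A5 ∨ A2) ∧ A5 = min(a, b) on (0.87, 0.68) = 0.68
  → value = 0.6800
|0.6517 − 0.6800| = 0.028

0.028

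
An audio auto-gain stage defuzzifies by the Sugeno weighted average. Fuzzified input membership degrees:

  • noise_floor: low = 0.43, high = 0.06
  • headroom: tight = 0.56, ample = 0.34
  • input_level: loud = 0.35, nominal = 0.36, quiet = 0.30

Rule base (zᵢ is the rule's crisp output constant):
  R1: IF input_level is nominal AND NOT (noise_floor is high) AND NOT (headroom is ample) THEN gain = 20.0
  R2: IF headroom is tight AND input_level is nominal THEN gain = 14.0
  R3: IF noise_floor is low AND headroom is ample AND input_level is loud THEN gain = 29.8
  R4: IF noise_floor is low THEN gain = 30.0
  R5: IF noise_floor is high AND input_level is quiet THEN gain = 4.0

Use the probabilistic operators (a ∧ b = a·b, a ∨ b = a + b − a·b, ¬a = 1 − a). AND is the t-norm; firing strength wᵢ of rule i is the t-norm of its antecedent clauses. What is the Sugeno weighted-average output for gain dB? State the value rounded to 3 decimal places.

R1 (z=20.0): nominal=0.36, ¬high=1−0.06=0.94, ¬ample=1−0.34=0.66; AND[a·b] → w = 0.2233
R2 (z=14.0): tight=0.56, nominal=0.36; AND[a·b] → w = 0.2016
R3 (z=29.8): low=0.43, ample=0.34, loud=0.35; AND[a·b] → w = 0.0512
R4 (z=30.0): low=0.43 → w = 0.4300
R5 (z=4.0): high=0.06, quiet=0.30; AND[a·b] → w = 0.0180
Weighted average = (0.2233·20.0 + 0.2016·14.0 + 0.0512·29.8 + 0.4300·30.0 + 0.0180·4.0) / (0.2233 + 0.2016 + 0.0512 + 0.4300 + 0.0180)
  = 21.7861 / 0.9241 = 23.575

23.575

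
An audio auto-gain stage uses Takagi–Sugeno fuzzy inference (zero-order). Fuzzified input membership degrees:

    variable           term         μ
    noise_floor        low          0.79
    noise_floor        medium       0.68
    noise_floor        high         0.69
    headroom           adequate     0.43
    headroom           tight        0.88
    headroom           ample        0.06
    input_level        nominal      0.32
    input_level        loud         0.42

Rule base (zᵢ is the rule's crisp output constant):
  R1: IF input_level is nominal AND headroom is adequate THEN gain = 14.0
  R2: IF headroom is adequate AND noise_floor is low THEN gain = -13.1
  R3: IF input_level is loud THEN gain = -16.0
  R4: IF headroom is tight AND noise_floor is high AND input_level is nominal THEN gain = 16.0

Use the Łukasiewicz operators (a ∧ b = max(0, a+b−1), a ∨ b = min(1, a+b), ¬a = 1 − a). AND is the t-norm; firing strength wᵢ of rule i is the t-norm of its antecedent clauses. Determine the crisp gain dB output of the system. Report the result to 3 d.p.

R1 (z=14.0): nominal=0.32, adequate=0.43; AND[max(0, a+b−1)] → w = 0.00
R2 (z=-13.1): adequate=0.43, low=0.79; AND[max(0, a+b−1)] → w = 0.22
R3 (z=-16.0): loud=0.42 → w = 0.42
R4 (z=16.0): tight=0.88, high=0.69, nominal=0.32; AND[max(0, a+b−1)] → w = 0.00
Weighted average = (0.00·14.0 + 0.22·-13.1 + 0.42·-16.0 + 0.00·16.0) / (0.00 + 0.22 + 0.42 + 0.00)
  = -9.6020 / 0.6400 = -15.003

-15.003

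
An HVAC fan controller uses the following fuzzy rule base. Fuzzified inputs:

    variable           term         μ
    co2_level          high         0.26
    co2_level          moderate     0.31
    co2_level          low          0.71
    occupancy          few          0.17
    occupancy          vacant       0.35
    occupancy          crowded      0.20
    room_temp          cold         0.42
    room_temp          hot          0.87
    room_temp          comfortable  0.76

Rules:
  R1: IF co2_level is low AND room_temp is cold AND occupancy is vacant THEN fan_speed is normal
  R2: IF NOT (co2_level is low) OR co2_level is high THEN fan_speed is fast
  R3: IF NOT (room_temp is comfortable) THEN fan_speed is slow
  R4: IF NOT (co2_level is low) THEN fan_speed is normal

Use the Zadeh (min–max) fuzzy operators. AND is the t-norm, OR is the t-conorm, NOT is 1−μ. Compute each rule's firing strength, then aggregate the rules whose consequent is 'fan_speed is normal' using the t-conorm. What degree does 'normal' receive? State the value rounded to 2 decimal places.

R1: low=0.71, cold=0.42, vacant=0.35; AND[min(a, b)] → w = 0.35
R2: ¬low=1−0.71=0.29, high=0.26; OR[max(a, b)] → w = 0.29
R3: ¬comfortable=1−0.76=0.24 → w = 0.24
R4: ¬low=1−0.71=0.29 → w = 0.29
Rules with consequent 'normal': {R1, R4} → strengths 0.35, 0.29
Aggregate via t-conorm [max(a, b)]: 0.35

0.35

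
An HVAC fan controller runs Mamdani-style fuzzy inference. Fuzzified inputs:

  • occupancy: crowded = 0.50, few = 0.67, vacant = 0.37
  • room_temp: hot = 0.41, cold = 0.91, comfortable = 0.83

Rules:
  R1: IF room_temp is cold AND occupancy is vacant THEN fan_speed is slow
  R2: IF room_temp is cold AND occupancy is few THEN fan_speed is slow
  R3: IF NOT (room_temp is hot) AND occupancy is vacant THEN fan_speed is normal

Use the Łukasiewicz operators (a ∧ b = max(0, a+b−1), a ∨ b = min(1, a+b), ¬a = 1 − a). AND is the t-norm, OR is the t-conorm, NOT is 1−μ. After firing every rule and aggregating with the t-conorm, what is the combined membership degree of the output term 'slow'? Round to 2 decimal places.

0.86

R1: cold=0.91, vacant=0.37; AND[max(0, a+b−1)] → w = 0.28
R2: cold=0.91, few=0.67; AND[max(0, a+b−1)] → w = 0.58
R3: ¬hot=1−0.41=0.59, vacant=0.37; AND[max(0, a+b−1)] → w = 0.00
Rules with consequent 'slow': {R1, R2} → strengths 0.28, 0.58
Aggregate via t-conorm [min(1, a+b)]: 0.86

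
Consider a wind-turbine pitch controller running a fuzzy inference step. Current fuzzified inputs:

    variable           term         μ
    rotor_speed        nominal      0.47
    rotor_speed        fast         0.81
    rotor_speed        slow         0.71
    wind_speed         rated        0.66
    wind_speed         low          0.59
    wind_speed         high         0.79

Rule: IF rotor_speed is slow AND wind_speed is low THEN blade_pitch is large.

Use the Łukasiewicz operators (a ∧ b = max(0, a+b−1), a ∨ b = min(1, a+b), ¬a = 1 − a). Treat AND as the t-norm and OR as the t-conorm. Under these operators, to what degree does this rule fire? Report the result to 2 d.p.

firing strength: slow=0.71, low=0.59; AND[max(0, a+b−1)] → w = 0.30

0.30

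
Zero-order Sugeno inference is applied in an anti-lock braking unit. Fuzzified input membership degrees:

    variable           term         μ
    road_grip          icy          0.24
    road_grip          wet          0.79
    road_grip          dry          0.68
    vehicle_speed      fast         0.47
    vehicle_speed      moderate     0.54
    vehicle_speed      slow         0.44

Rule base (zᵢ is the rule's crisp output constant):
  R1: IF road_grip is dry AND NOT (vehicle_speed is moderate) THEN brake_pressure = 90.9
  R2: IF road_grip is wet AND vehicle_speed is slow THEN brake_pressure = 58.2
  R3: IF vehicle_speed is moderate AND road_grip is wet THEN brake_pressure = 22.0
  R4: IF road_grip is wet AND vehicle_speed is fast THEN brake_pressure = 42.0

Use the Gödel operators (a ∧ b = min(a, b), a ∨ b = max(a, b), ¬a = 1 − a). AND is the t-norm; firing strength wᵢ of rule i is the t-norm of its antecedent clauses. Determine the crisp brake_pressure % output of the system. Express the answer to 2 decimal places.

51.85

R1 (z=90.9): dry=0.68, ¬moderate=1−0.54=0.46; AND[min(a, b)] → w = 0.46
R2 (z=58.2): wet=0.79, slow=0.44; AND[min(a, b)] → w = 0.44
R3 (z=22.0): moderate=0.54, wet=0.79; AND[min(a, b)] → w = 0.54
R4 (z=42.0): wet=0.79, fast=0.47; AND[min(a, b)] → w = 0.47
Weighted average = (0.46·90.9 + 0.44·58.2 + 0.54·22.0 + 0.47·42.0) / (0.46 + 0.44 + 0.54 + 0.47)
  = 99.0420 / 1.9100 = 51.85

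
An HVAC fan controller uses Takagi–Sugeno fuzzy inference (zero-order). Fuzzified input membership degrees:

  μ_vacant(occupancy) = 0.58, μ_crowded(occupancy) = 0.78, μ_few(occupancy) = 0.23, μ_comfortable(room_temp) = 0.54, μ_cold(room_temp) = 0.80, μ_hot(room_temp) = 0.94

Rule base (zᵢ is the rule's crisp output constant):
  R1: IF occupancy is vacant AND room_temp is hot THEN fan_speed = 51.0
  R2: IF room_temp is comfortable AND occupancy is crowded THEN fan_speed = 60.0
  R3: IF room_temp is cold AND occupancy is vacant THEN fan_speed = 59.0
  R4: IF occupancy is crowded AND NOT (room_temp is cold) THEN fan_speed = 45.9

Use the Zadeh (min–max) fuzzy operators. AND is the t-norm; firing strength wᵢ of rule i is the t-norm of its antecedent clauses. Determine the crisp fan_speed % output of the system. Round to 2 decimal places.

R1 (z=51.0): vacant=0.58, hot=0.94; AND[min(a, b)] → w = 0.58
R2 (z=60.0): comfortable=0.54, crowded=0.78; AND[min(a, b)] → w = 0.54
R3 (z=59.0): cold=0.80, vacant=0.58; AND[min(a, b)] → w = 0.58
R4 (z=45.9): crowded=0.78, ¬cold=1−0.80=0.20; AND[min(a, b)] → w = 0.20
Weighted average = (0.58·51.0 + 0.54·60.0 + 0.58·59.0 + 0.20·45.9) / (0.58 + 0.54 + 0.58 + 0.20)
  = 105.3800 / 1.9000 = 55.46

55.46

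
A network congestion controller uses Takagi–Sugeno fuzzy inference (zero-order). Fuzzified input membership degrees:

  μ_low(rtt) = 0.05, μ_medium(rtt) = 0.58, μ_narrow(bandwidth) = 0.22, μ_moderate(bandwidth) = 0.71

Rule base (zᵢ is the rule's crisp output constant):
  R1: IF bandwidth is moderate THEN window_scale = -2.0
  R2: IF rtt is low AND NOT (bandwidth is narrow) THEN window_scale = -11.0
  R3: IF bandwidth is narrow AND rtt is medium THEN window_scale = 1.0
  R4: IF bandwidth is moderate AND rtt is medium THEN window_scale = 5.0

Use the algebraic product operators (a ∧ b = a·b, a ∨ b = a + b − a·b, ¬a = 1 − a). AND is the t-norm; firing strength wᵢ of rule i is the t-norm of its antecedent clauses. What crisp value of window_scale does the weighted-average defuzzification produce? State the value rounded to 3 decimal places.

0.262

R1 (z=-2.0): moderate=0.71 → w = 0.7100
R2 (z=-11.0): low=0.05, ¬narrow=1−0.22=0.78; AND[a·b] → w = 0.0390
R3 (z=1.0): narrow=0.22, medium=0.58; AND[a·b] → w = 0.1276
R4 (z=5.0): moderate=0.71, medium=0.58; AND[a·b] → w = 0.4118
Weighted average = (0.7100·-2.0 + 0.0390·-11.0 + 0.1276·1.0 + 0.4118·5.0) / (0.7100 + 0.0390 + 0.1276 + 0.4118)
  = 0.3376 / 1.2884 = 0.262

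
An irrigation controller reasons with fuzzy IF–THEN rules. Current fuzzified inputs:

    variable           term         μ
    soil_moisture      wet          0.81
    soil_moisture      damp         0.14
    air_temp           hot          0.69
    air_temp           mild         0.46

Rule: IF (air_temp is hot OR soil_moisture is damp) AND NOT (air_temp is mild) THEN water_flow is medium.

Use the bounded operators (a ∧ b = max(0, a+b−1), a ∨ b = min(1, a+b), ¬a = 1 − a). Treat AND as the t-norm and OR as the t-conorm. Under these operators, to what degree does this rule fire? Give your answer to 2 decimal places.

firing strength: (hot=0.69 OR damp=0.14) = 0.83; AND[max(0, a+b−1)] with ¬mild=1−0.46=0.54 → w = 0.37

0.37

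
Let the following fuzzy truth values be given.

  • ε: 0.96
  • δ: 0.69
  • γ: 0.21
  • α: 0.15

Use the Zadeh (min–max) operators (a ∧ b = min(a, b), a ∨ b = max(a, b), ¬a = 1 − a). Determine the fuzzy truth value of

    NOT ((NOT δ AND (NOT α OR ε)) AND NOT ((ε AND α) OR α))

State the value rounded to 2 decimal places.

0.69

NOT δ = 1 − 0.69 = 0.31
NOT α = 1 − 0.15 = 0.85
NOT α OR ε = max(a, b) on (0.85, 0.96) = 0.96
NOT δ AND (NOT α OR ε) = min(a, b) on (0.31, 0.96) = 0.31
ε AND α = min(a, b) on (0.96, 0.15) = 0.15
(ε AND α) OR α = max(a, b) on (0.15, 0.15) = 0.15
NOT ((ε AND α) OR α) = 1 − 0.15 = 0.85
(NOT δ AND (NOT α OR ε)) AND NOT ((ε AND α) OR α) = min(a, b) on (0.31, 0.85) = 0.31
NOT ((NOT δ AND (NOT α OR ε)) AND NOT ((ε AND α) OR α)) = 1 − 0.31 = 0.69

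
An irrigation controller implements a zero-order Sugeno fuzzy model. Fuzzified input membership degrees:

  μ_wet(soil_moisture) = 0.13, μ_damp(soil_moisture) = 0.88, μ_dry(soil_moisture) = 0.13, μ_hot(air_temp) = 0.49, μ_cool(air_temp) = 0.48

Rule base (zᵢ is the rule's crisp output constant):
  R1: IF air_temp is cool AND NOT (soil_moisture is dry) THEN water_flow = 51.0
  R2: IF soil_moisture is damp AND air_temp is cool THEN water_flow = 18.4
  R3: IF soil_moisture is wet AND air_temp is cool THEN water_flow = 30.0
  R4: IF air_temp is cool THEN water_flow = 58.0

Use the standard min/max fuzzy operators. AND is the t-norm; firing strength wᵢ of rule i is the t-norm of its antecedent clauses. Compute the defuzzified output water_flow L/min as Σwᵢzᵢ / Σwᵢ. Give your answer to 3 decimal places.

41.434

R1 (z=51.0): cool=0.48, ¬dry=1−0.13=0.87; AND[min(a, b)] → w = 0.48
R2 (z=18.4): damp=0.88, cool=0.48; AND[min(a, b)] → w = 0.48
R3 (z=30.0): wet=0.13, cool=0.48; AND[min(a, b)] → w = 0.13
R4 (z=58.0): cool=0.48 → w = 0.48
Weighted average = (0.48·51.0 + 0.48·18.4 + 0.13·30.0 + 0.48·58.0) / (0.48 + 0.48 + 0.13 + 0.48)
  = 65.0520 / 1.5700 = 41.434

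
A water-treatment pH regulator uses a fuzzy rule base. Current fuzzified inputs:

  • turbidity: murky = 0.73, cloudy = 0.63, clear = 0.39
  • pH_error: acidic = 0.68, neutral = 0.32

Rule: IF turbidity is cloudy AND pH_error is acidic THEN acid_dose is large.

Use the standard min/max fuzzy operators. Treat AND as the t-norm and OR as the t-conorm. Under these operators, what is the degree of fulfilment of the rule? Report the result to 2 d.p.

0.63

firing strength: cloudy=0.63, acidic=0.68; AND[min(a, b)] → w = 0.63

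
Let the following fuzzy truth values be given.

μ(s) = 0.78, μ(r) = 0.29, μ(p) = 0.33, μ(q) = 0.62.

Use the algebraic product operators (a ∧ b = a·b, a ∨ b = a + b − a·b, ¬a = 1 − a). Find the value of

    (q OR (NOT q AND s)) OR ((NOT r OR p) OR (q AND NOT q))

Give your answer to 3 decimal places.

NOT q = 1 − 0.6200 = 0.3800
NOT q AND s = a·b on (0.3800, 0.7800) = 0.2964
q OR (NOT q AND s) = a + b − a·b on (0.6200, 0.2964) = 0.7326
NOT r = 1 − 0.2900 = 0.7100
NOT r OR p = a + b − a·b on (0.7100, 0.3300) = 0.8057
NOT q = 1 − 0.6200 = 0.3800
q AND NOT q = a·b on (0.6200, 0.3800) = 0.2356
(NOT r OR p) OR (q AND NOT q) = a + b − a·b on (0.8057, 0.2356) = 0.8515
(q OR (NOT q AND s)) OR ((NOT r OR p) OR (q AND NOT q)) = a + b − a·b on (0.7326, 0.8515) = 0.9603

0.960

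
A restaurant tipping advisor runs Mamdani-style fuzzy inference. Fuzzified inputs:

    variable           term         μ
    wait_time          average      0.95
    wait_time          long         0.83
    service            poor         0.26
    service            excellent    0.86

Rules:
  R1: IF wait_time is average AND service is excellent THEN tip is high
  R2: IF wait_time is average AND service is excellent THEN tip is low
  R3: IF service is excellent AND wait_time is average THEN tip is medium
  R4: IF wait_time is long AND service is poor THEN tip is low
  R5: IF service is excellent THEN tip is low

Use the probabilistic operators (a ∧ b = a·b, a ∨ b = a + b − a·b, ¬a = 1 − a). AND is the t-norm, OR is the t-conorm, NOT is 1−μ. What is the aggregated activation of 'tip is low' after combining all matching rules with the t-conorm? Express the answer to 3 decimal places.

R1: average=0.95, excellent=0.86; AND[a·b] → w = 0.8170
R2: average=0.95, excellent=0.86; AND[a·b] → w = 0.8170
R3: excellent=0.86, average=0.95; AND[a·b] → w = 0.8170
R4: long=0.83, poor=0.26; AND[a·b] → w = 0.2158
R5: excellent=0.86 → w = 0.8600
Rules with consequent 'low': {R2, R4, R5} → strengths 0.8170, 0.2158, 0.8600
Aggregate via t-conorm [a + b − a·b]: 0.9799

0.980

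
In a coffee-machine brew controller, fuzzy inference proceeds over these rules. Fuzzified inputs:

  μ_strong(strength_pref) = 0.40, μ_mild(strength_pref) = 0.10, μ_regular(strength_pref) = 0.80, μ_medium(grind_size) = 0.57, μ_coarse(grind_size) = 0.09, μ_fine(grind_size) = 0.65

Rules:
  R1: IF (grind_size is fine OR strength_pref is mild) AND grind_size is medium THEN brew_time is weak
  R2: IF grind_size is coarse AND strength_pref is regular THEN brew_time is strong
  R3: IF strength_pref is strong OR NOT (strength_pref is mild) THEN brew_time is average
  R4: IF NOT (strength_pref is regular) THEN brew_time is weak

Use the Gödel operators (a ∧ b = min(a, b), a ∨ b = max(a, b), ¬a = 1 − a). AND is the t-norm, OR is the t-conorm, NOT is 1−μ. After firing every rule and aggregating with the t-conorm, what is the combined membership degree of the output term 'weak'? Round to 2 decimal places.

R1: (fine=0.65 OR mild=0.10) = 0.65; AND[min(a, b)] with medium=0.57 → w = 0.57
R2: coarse=0.09, regular=0.80; AND[min(a, b)] → w = 0.09
R3: strong=0.40, ¬mild=1−0.10=0.90; OR[max(a, b)] → w = 0.90
R4: ¬regular=1−0.80=0.20 → w = 0.20
Rules with consequent 'weak': {R1, R4} → strengths 0.57, 0.20
Aggregate via t-conorm [max(a, b)]: 0.57

0.57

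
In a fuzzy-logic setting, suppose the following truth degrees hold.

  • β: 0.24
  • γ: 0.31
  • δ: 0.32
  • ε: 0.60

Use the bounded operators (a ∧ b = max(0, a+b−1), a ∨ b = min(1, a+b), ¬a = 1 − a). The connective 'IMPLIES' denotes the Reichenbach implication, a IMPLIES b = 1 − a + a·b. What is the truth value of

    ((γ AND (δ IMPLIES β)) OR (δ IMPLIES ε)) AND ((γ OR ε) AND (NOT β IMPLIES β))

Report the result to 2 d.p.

0.27

δ IMPLIES β  [Reichenbach: 1 − a + a·b] with a=0.32, b=0.24 → 0.76
γ AND (δ IMPLIES β) = max(0, a+b−1) on (0.31, 0.76) = 0.07
δ IMPLIES ε  [Reichenbach: 1 − a + a·b] with a=0.32, b=0.60 → 0.87
(γ AND (δ IMPLIES β)) OR (δ IMPLIES ε) = min(1, a+b) on (0.07, 0.87) = 0.94
γ OR ε = min(1, a+b) on (0.31, 0.60) = 0.91
NOT β = 1 − 0.24 = 0.76
NOT β IMPLIES β  [Reichenbach: 1 − a + a·b] with a=0.76, b=0.24 → 0.42
(γ OR ε) AND (NOT β IMPLIES β) = max(0, a+b−1) on (0.91, 0.42) = 0.33
((γ AND (δ IMPLIES β)) OR (δ IMPLIES ε)) AND ((γ OR ε) AND (NOT β IMPLIES β)) = max(0, a+b−1) on (0.94, 0.33) = 0.27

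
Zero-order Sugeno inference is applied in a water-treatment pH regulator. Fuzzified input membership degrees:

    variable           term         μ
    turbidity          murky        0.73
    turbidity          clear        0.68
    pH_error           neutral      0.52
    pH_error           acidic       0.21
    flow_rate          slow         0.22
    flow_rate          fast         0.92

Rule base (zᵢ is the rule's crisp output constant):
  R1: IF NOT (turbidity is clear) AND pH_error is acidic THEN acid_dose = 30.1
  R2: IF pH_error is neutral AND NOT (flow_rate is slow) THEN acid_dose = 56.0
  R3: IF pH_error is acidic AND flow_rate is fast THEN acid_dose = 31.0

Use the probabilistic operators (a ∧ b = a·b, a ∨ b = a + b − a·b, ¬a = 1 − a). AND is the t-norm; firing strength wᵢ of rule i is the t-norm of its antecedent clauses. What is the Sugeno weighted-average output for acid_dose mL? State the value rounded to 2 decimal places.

R1 (z=30.1): ¬clear=1−0.68=0.32, acidic=0.21; AND[a·b] → w = 0.0672
R2 (z=56.0): neutral=0.52, ¬slow=1−0.22=0.78; AND[a·b] → w = 0.4056
R3 (z=31.0): acidic=0.21, fast=0.92; AND[a·b] → w = 0.1932
Weighted average = (0.0672·30.1 + 0.4056·56.0 + 0.1932·31.0) / (0.0672 + 0.4056 + 0.1932)
  = 30.7255 / 0.6660 = 46.13

46.13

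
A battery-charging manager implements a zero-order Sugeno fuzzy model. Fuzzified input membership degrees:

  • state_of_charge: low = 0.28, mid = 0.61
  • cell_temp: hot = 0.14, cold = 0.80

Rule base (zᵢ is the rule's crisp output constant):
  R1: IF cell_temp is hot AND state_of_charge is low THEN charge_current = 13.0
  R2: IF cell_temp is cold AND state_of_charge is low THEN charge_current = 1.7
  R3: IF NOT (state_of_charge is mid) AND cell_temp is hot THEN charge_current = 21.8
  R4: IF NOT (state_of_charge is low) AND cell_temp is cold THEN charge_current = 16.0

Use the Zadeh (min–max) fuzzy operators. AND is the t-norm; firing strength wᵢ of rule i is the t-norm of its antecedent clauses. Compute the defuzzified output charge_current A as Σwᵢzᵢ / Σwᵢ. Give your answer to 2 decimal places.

R1 (z=13.0): hot=0.14, low=0.28; AND[min(a, b)] → w = 0.14
R2 (z=1.7): cold=0.80, low=0.28; AND[min(a, b)] → w = 0.28
R3 (z=21.8): ¬mid=1−0.61=0.39, hot=0.14; AND[min(a, b)] → w = 0.14
R4 (z=16.0): ¬low=1−0.28=0.72, cold=0.80; AND[min(a, b)] → w = 0.72
Weighted average = (0.14·13.0 + 0.28·1.7 + 0.14·21.8 + 0.72·16.0) / (0.14 + 0.28 + 0.14 + 0.72)
  = 16.8680 / 1.2800 = 13.18

13.18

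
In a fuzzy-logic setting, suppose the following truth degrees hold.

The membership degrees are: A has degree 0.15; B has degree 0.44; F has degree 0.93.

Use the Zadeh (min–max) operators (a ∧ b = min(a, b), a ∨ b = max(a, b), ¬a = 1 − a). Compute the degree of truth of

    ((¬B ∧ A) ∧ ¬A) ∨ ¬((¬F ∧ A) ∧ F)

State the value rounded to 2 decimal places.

¬B = 1 − 0.44 = 0.56
¬B ∧ A = min(a, b) on (0.56, 0.15) = 0.15
¬A = 1 − 0.15 = 0.85
(¬B ∧ A) ∧ ¬A = min(a, b) on (0.15, 0.85) = 0.15
¬F = 1 − 0.93 = 0.07
¬F ∧ A = min(a, b) on (0.07, 0.15) = 0.07
(¬F ∧ A) ∧ F = min(a, b) on (0.07, 0.93) = 0.07
¬((¬F ∧ A) ∧ F) = 1 − 0.07 = 0.93
((¬B ∧ A) ∧ ¬A) ∨ ¬((¬F ∧ A) ∧ F) = max(a, b) on (0.15, 0.93) = 0.93

0.93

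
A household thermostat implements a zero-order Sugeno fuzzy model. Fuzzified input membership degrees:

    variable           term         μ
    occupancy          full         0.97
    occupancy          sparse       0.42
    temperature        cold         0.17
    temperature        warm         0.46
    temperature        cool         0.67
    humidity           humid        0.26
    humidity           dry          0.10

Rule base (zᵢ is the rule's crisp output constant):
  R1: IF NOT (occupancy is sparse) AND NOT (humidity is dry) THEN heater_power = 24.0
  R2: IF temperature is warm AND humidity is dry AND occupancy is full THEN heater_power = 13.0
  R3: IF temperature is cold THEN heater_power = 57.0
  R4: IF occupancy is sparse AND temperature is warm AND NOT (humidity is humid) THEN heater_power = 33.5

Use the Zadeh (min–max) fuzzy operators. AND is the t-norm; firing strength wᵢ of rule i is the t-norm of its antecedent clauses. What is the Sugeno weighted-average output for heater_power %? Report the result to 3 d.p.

R1 (z=24.0): ¬sparse=1−0.42=0.58, ¬dry=1−0.10=0.90; AND[min(a, b)] → w = 0.58
R2 (z=13.0): warm=0.46, dry=0.10, full=0.97; AND[min(a, b)] → w = 0.10
R3 (z=57.0): cold=0.17 → w = 0.17
R4 (z=33.5): sparse=0.42, warm=0.46, ¬humid=1−0.26=0.74; AND[min(a, b)] → w = 0.42
Weighted average = (0.58·24.0 + 0.10·13.0 + 0.17·57.0 + 0.42·33.5) / (0.58 + 0.10 + 0.17 + 0.42)
  = 38.9800 / 1.2700 = 30.693

30.693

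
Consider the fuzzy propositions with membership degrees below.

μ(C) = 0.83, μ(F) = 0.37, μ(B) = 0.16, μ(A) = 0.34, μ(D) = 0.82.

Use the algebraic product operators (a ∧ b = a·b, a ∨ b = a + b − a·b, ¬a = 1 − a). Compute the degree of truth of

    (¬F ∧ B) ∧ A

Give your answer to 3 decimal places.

0.034

¬F = 1 − 0.3700 = 0.6300
¬F ∧ B = a·b on (0.6300, 0.1600) = 0.1008
(¬F ∧ B) ∧ A = a·b on (0.1008, 0.3400) = 0.0343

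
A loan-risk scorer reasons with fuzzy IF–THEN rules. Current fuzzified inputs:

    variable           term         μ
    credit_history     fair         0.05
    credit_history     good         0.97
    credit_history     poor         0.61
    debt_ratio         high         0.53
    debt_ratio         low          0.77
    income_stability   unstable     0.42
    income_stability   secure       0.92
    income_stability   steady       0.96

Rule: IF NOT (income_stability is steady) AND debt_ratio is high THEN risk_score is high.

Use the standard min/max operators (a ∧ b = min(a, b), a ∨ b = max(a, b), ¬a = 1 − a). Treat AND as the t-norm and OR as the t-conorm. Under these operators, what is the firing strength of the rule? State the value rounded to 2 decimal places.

firing strength: ¬steady=1−0.96=0.04, high=0.53; AND[min(a, b)] → w = 0.04

0.04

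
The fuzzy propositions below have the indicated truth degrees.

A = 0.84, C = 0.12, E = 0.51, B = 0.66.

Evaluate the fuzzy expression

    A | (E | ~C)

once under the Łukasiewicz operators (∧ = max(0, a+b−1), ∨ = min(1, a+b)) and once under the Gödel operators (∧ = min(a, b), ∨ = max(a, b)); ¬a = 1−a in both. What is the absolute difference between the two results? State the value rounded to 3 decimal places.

0.120

Under Łukasiewicz:
  ~C = 1 − 0.12 = 0.88
  E | ~C = min(1, a+b) on (0.51, 0.88) = 1.00
  A | (E | ~C) = min(1, a+b) on (0.84, 1.00) = 1.00
  → value = 1.0000
Under Gödel:
  ~C = 1 − 0.12 = 0.88
  E | ~C = max(a, b) on (0.51, 0.88) = 0.88
  A | (E | ~C) = max(a, b) on (0.84, 0.88) = 0.88
  → value = 0.8800
|1.0000 − 0.8800| = 0.120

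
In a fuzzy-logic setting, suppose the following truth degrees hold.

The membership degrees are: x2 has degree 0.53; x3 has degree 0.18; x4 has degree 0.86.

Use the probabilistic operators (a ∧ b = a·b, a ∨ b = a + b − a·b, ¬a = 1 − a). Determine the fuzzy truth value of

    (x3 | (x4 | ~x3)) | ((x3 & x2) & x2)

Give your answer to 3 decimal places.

0.980

~x3 = 1 − 0.1800 = 0.8200
x4 | ~x3 = a + b − a·b on (0.8600, 0.8200) = 0.9748
x3 | (x4 | ~x3) = a + b − a·b on (0.1800, 0.9748) = 0.9793
x3 & x2 = a·b on (0.1800, 0.5300) = 0.0954
(x3 & x2) & x2 = a·b on (0.0954, 0.5300) = 0.0506
(x3 | (x4 | ~x3)) | ((x3 & x2) & x2) = a + b − a·b on (0.9793, 0.0506) = 0.9804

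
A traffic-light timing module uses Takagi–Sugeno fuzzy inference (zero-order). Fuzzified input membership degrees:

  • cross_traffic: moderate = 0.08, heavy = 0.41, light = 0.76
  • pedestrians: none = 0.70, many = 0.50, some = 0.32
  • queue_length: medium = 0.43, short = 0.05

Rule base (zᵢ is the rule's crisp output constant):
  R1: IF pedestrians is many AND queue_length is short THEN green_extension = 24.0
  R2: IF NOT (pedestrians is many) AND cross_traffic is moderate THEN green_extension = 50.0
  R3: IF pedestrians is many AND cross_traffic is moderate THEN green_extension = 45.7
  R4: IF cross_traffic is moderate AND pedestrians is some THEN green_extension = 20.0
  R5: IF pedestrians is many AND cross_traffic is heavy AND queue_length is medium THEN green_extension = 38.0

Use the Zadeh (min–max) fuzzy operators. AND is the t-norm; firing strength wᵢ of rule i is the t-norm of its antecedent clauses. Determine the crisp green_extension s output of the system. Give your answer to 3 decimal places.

37.194

R1 (z=24.0): many=0.50, short=0.05; AND[min(a, b)] → w = 0.05
R2 (z=50.0): ¬many=1−0.50=0.50, moderate=0.08; AND[min(a, b)] → w = 0.08
R3 (z=45.7): many=0.50, moderate=0.08; AND[min(a, b)] → w = 0.08
R4 (z=20.0): moderate=0.08, some=0.32; AND[min(a, b)] → w = 0.08
R5 (z=38.0): many=0.50, heavy=0.41, medium=0.43; AND[min(a, b)] → w = 0.41
Weighted average = (0.05·24.0 + 0.08·50.0 + 0.08·45.7 + 0.08·20.0 + 0.41·38.0) / (0.05 + 0.08 + 0.08 + 0.08 + 0.41)
  = 26.0360 / 0.7000 = 37.194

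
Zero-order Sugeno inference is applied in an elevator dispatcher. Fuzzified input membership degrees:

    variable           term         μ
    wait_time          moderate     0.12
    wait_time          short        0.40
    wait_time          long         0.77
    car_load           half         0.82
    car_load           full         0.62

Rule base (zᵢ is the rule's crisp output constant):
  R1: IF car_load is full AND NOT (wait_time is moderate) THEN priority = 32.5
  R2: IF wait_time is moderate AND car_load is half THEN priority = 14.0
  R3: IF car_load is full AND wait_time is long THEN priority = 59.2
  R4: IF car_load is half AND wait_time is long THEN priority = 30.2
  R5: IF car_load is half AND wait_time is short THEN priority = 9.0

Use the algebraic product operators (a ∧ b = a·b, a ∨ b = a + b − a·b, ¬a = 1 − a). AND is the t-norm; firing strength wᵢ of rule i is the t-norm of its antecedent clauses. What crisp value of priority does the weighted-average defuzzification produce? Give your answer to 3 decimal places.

R1 (z=32.5): full=0.62, ¬moderate=1−0.12=0.88; AND[a·b] → w = 0.5456
R2 (z=14.0): moderate=0.12, half=0.82; AND[a·b] → w = 0.0984
R3 (z=59.2): full=0.62, long=0.77; AND[a·b] → w = 0.4774
R4 (z=30.2): half=0.82, long=0.77; AND[a·b] → w = 0.6314
R5 (z=9.0): half=0.82, short=0.40; AND[a·b] → w = 0.3280
Weighted average = (0.5456·32.5 + 0.0984·14.0 + 0.4774·59.2 + 0.6314·30.2 + 0.3280·9.0) / (0.5456 + 0.0984 + 0.4774 + 0.6314 + 0.3280)
  = 69.3920 / 2.0808 = 33.349

33.349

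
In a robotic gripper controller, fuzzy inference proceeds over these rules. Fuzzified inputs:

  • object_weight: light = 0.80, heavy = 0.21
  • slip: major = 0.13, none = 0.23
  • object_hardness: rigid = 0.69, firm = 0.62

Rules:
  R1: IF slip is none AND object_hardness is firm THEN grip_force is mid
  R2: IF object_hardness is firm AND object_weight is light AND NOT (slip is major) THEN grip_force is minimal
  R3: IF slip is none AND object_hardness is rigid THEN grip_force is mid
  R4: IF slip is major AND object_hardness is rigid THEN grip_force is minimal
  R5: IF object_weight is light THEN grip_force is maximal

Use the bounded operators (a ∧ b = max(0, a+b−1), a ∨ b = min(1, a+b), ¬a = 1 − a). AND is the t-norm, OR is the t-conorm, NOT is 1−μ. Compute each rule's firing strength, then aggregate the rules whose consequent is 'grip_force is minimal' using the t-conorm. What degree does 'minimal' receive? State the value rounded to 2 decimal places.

0.29

R1: none=0.23, firm=0.62; AND[max(0, a+b−1)] → w = 0.00
R2: firm=0.62, light=0.80, ¬major=1−0.13=0.87; AND[max(0, a+b−1)] → w = 0.29
R3: none=0.23, rigid=0.69; AND[max(0, a+b−1)] → w = 0.00
R4: major=0.13, rigid=0.69; AND[max(0, a+b−1)] → w = 0.00
R5: light=0.80 → w = 0.80
Rules with consequent 'minimal': {R2, R4} → strengths 0.29, 0.00
Aggregate via t-conorm [min(1, a+b)]: 0.29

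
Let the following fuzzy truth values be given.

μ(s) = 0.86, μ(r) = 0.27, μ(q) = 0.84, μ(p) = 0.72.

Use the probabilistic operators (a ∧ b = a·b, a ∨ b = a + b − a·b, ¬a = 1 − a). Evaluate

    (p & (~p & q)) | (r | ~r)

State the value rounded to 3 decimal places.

0.836

~p = 1 − 0.7200 = 0.2800
~p & q = a·b on (0.2800, 0.8400) = 0.2352
p & (~p & q) = a·b on (0.7200, 0.2352) = 0.1693
~r = 1 − 0.2700 = 0.7300
r | ~r = a + b − a·b on (0.2700, 0.7300) = 0.8029
(p & (~p & q)) | (r | ~r) = a + b − a·b on (0.1693, 0.8029) = 0.8363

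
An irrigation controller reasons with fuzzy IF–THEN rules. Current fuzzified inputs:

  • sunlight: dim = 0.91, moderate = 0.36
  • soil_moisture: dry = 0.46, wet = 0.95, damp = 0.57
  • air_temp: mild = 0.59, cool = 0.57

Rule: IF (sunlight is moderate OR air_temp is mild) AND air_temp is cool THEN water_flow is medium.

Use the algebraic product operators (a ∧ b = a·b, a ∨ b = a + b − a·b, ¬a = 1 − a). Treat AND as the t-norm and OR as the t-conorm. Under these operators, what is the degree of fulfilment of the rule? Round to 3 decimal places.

0.420

firing strength: (moderate=0.36 OR mild=0.59) = 0.7376; AND[a·b] with cool=0.57 → w = 0.4204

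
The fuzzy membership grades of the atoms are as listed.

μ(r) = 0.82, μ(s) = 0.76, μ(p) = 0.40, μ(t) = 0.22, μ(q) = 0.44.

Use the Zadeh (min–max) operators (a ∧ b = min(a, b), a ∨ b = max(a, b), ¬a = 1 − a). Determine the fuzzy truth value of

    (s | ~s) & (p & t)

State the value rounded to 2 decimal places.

~s = 1 − 0.76 = 0.24
s | ~s = max(a, b) on (0.76, 0.24) = 0.76
p & t = min(a, b) on (0.40, 0.22) = 0.22
(s | ~s) & (p & t) = min(a, b) on (0.76, 0.22) = 0.22

0.22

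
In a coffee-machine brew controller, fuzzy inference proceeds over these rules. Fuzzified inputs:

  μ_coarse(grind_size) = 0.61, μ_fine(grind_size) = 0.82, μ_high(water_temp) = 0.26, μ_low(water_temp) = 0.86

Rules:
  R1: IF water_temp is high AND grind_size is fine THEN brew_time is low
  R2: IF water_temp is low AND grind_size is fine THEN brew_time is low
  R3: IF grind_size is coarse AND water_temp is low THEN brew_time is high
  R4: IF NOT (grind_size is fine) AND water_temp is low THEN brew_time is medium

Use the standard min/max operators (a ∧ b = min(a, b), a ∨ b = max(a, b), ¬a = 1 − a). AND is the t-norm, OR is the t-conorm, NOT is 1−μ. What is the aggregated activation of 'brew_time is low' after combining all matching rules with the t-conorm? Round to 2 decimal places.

R1: high=0.26, fine=0.82; AND[min(a, b)] → w = 0.26
R2: low=0.86, fine=0.82; AND[min(a, b)] → w = 0.82
R3: coarse=0.61, low=0.86; AND[min(a, b)] → w = 0.61
R4: ¬fine=1−0.82=0.18, low=0.86; AND[min(a, b)] → w = 0.18
Rules with consequent 'low': {R1, R2} → strengths 0.26, 0.82
Aggregate via t-conorm [max(a, b)]: 0.82

0.82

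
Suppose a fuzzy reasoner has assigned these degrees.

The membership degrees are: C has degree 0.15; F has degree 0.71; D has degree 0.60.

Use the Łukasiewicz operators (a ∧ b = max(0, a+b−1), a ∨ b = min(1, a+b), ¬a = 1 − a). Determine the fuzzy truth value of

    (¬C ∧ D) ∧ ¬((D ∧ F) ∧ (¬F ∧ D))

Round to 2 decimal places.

0.45

¬C = 1 − 0.15 = 0.85
¬C ∧ D = max(0, a+b−1) on (0.85, 0.60) = 0.45
D ∧ F = max(0, a+b−1) on (0.60, 0.71) = 0.31
¬F = 1 − 0.71 = 0.29
¬F ∧ D = max(0, a+b−1) on (0.29, 0.60) = 0.00
(D ∧ F) ∧ (¬F ∧ D) = max(0, a+b−1) on (0.31, 0.00) = 0.00
¬((D ∧ F) ∧ (¬F ∧ D)) = 1 − 0.00 = 1.00
(¬C ∧ D) ∧ ¬((D ∧ F) ∧ (¬F ∧ D)) = max(0, a+b−1) on (0.45, 1.00) = 0.45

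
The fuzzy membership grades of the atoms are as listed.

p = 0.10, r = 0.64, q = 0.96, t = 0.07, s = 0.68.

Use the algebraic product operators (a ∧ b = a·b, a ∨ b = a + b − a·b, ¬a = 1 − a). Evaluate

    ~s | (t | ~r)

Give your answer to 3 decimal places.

0.595

~s = 1 − 0.6800 = 0.3200
~r = 1 − 0.6400 = 0.3600
t | ~r = a + b − a·b on (0.0700, 0.3600) = 0.4048
~s | (t | ~r) = a + b − a·b on (0.3200, 0.4048) = 0.5953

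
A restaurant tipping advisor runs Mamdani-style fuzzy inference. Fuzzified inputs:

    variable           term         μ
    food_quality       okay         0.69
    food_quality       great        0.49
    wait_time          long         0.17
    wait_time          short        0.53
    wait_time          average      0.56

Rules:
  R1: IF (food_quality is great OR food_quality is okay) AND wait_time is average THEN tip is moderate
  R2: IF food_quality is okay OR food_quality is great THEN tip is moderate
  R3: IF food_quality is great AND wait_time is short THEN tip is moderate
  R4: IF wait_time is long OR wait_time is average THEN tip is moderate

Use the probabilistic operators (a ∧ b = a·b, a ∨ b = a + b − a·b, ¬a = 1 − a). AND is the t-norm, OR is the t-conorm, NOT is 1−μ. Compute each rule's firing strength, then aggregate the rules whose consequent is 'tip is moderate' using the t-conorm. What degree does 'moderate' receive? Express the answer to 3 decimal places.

0.977

R1: (great=0.49 OR okay=0.69) = 0.8419; AND[a·b] with average=0.56 → w = 0.4715
R2: okay=0.69, great=0.49; OR[a + b − a·b] → w = 0.8419
R3: great=0.49, short=0.53; AND[a·b] → w = 0.2597
R4: long=0.17, average=0.56; OR[a + b − a·b] → w = 0.6348
Rules with consequent 'moderate': {R1, R2, R3, R4} → strengths 0.4715, 0.8419, 0.2597, 0.6348
Aggregate via t-conorm [a + b − a·b]: 0.9774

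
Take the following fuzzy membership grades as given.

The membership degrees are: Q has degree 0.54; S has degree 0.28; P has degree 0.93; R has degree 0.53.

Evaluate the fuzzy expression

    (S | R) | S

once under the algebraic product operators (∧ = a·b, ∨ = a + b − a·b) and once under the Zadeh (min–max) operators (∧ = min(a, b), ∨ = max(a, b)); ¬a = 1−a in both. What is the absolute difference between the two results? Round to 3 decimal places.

Under algebraic product:
  S | R = a + b − a·b on (0.2800, 0.5300) = 0.6616
  (S | R) | S = a + b − a·b on (0.6616, 0.2800) = 0.7564
  → value = 0.7564
Under Zadeh (min–max):
  S | R = max(a, b) on (0.28, 0.53) = 0.53
  (S | R) | S = max(a, b) on (0.53, 0.28) = 0.53
  → value = 0.5300
|0.7564 − 0.5300| = 0.226

0.226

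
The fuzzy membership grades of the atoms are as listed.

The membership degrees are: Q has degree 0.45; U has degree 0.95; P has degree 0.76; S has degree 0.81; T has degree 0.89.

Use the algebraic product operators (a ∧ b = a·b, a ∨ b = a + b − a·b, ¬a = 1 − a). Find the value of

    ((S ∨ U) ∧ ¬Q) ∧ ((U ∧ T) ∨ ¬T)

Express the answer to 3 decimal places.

0.470

S ∨ U = a + b − a·b on (0.8100, 0.9500) = 0.9905
¬Q = 1 − 0.4500 = 0.5500
(S ∨ U) ∧ ¬Q = a·b on (0.9905, 0.5500) = 0.5448
U ∧ T = a·b on (0.9500, 0.8900) = 0.8455
¬T = 1 − 0.8900 = 0.1100
(U ∧ T) ∨ ¬T = a + b − a·b on (0.8455, 0.1100) = 0.8625
((S ∨ U) ∧ ¬Q) ∧ ((U ∧ T) ∨ ¬T) = a·b on (0.5448, 0.8625) = 0.4699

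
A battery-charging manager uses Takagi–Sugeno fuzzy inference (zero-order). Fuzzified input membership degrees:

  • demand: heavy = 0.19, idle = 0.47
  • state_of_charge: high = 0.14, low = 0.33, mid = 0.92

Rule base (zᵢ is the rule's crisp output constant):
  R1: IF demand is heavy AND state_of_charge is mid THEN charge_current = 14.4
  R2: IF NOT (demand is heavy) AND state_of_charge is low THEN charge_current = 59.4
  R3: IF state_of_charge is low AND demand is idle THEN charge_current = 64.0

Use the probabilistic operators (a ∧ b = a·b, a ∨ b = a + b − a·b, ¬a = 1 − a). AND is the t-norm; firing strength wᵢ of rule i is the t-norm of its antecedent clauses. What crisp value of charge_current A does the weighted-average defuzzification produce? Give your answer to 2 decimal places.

47.42

R1 (z=14.4): heavy=0.19, mid=0.92; AND[a·b] → w = 0.1748
R2 (z=59.4): ¬heavy=1−0.19=0.81, low=0.33; AND[a·b] → w = 0.2673
R3 (z=64.0): low=0.33, idle=0.47; AND[a·b] → w = 0.1551
Weighted average = (0.1748·14.4 + 0.2673·59.4 + 0.1551·64.0) / (0.1748 + 0.2673 + 0.1551)
  = 28.3211 / 0.5972 = 47.42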